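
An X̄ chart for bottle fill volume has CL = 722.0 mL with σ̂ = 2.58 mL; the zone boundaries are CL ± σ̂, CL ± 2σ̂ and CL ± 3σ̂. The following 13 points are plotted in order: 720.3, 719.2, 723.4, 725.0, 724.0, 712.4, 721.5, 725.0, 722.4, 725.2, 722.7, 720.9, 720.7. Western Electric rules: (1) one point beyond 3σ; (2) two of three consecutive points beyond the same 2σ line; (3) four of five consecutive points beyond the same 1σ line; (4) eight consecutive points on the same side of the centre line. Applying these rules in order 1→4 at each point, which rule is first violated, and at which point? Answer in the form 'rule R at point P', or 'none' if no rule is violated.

Zone of each point (C = within 1σ̂, B = 1σ̂–2σ̂, A = 2σ̂–3σ̂, * = beyond 3σ̂; sign = side of CL): 1:-C, 2:-B, 3:+C, 4:+B, 5:+C, 6:-*, 7:-C, 8:+B, 9:+C, 10:+B, 11:+C, 12:-C, 13:-C
Rule 1 (one point beyond the 3σ limits) is satisfied at point 6.

rule 1 at point 6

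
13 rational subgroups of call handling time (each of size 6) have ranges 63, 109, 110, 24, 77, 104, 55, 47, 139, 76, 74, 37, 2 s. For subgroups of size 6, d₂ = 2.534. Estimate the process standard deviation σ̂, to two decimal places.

R̄ = (63 + 109 + 110 + 24 + 77 + 104 + 55 + 47 + 139 + 76 + 74 + 37 + 2) / 13 = 70.5385
σ̂ = R̄ / d₂ = 70.5385 / 2.534 = 27.8368

27.84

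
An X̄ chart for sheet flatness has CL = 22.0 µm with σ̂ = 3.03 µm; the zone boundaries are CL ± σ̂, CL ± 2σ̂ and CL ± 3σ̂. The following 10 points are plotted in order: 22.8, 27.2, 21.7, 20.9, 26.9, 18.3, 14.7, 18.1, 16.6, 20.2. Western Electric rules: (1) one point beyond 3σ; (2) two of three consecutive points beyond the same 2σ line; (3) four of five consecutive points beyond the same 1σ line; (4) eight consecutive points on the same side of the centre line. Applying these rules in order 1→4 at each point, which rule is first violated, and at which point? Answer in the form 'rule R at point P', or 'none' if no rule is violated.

rule 3 at point 9

Zone of each point (C = within 1σ̂, B = 1σ̂–2σ̂, A = 2σ̂–3σ̂, * = beyond 3σ̂; sign = side of CL): 1:+C, 2:+B, 3:-C, 4:-C, 5:+B, 6:-B, 7:-A, 8:-B, 9:-B, 10:-C
Rule 3 (four of five consecutive points beyond the same 1σ limit) is satisfied at point 9.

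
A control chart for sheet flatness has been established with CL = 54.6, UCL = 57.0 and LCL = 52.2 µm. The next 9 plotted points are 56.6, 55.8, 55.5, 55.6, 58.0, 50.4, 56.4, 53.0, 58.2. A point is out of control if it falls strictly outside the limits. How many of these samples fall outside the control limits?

Compare each point to [52.2, 57.0]: sample 5 = 58.0 > UCL; sample 6 = 50.4 < LCL; sample 9 = 58.2 > UCL.

3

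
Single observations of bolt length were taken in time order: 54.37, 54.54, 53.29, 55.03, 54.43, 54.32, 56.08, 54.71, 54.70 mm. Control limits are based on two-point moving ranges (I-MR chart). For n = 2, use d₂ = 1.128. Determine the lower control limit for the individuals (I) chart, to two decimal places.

52.28

X̄ = (54.37 + 54.54 + 53.29 + 55.03 + 54.43 + 54.32 + 56.08 + 54.71 + 54.70) / 9 = 54.6078
Moving ranges: 0.17, 1.25, 1.74, 0.60, 0.11, 1.76, 1.37, 0.01; M̄R̄ = 7.0100 / 8 = 0.8762
LCL = X̄ − 3·M̄R̄/d₂ = 54.6078 − 3 × 0.8762 / 1.128 = 52.2773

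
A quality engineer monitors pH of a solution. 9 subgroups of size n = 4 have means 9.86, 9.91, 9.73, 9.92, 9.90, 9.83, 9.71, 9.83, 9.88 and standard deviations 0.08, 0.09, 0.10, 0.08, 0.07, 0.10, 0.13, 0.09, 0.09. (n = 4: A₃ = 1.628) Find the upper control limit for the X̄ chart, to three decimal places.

9.991

X̄̄ = (9.86 + 9.91 + 9.73 + 9.92 + 9.90 + 9.83 + 9.71 + 9.83 + 9.88) / 9 = 9.8411
s̄ = (0.08 + 0.09 + 0.10 + 0.08 + 0.07 + 0.10 + 0.13 + 0.09 + 0.09) / 9 = 0.0922
UCL = X̄̄ + A₃·s̄ = 9.8411 + 1.628 × 0.0922 = 9.9912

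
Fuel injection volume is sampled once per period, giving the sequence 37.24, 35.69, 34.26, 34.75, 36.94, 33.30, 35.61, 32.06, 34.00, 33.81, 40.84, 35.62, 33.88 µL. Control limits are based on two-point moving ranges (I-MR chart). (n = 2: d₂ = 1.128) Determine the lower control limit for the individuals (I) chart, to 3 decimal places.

28.298

X̄ = (37.24 + 35.69 + 34.26 + 34.75 + 36.94 + 33.30 + 35.61 + 32.06 + 34.00 + 33.81 + 40.84 + 35.62 + 33.88) / 13 = 35.2308
Moving ranges: 1.55, 1.43, 0.49, 2.19, 3.64, 2.31, 3.55, 1.94, 0.19, 7.03, 5.22, 1.74; M̄R̄ = 31.2800 / 12 = 2.6067
LCL = X̄ − 3·M̄R̄/d₂ = 35.2308 − 3 × 2.6067 / 1.128 = 28.2981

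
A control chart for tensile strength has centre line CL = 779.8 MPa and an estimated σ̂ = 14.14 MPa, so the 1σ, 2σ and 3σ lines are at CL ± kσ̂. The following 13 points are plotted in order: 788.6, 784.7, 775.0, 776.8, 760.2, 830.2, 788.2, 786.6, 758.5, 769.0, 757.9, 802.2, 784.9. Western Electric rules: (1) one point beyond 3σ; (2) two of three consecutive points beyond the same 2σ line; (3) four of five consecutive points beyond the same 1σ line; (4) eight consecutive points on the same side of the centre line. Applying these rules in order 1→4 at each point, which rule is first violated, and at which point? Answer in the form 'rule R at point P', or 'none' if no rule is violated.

rule 1 at point 6

Zone of each point (C = within 1σ̂, B = 1σ̂–2σ̂, A = 2σ̂–3σ̂, * = beyond 3σ̂; sign = side of CL): 1:+C, 2:+C, 3:-C, 4:-C, 5:-B, 6:+*, 7:+C, 8:+C, 9:-B, 10:-C, 11:-B, 12:+B, 13:+C
Rule 1 (one point beyond the 3σ limits) is satisfied at point 6.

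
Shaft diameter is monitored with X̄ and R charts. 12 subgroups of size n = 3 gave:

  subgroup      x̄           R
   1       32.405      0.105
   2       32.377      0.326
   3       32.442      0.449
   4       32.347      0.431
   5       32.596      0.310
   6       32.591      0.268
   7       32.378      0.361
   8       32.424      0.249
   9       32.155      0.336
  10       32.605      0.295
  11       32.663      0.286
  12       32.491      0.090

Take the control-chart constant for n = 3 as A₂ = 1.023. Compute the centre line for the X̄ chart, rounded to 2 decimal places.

X̄̄ = (32.405 + 32.377 + 32.442 + 32.347 + 32.596 + 32.591 + 32.378 + 32.424 + 32.155 + 32.605 + 32.663 + 32.491) / 12 = 389.4740 / 12 = 32.4562
CL = X̄̄ = 32.4562

32.46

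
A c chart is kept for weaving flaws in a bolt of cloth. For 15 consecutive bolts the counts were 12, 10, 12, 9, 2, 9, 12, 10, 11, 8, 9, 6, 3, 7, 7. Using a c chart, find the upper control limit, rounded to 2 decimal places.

c̄ = (12 + 10 + 12 + 9 + 2 + 9 + 12 + 10 + 11 + 8 + 9 + 6 + 3 + 7 + 7) / 15 = 127 / 15 = 8.4667
UCL = c̄ + 3√c̄ = 8.4667 + 3 × √8.4667 = 8.4667 + 3 × 2.9098 = 17.1959

17.20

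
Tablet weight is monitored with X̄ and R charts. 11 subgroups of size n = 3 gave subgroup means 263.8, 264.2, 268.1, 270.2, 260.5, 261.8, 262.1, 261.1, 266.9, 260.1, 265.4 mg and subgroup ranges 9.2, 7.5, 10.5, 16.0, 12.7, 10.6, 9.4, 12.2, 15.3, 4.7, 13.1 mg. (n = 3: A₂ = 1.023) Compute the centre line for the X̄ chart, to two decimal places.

X̄̄ = (263.8 + 264.2 + 268.1 + 270.2 + 260.5 + 261.8 + 262.1 + 261.1 + 266.9 + 260.1 + 265.4) / 11 = 2904.2000 / 11 = 264.0182
CL = X̄̄ = 264.0182

264.02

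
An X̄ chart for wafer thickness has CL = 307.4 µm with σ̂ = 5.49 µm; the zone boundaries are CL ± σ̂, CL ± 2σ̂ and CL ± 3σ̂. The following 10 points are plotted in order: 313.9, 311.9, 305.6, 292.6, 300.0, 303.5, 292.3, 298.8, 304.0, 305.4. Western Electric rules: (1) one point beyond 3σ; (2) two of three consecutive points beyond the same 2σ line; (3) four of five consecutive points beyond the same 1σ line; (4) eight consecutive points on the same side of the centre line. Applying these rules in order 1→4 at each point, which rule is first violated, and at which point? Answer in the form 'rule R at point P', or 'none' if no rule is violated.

Zone of each point (C = within 1σ̂, B = 1σ̂–2σ̂, A = 2σ̂–3σ̂, * = beyond 3σ̂; sign = side of CL): 1:+B, 2:+C, 3:-C, 4:-A, 5:-B, 6:-C, 7:-A, 8:-B, 9:-C, 10:-C
Rule 3 (four of five consecutive points beyond the same 1σ limit) is satisfied at point 8.

rule 3 at point 8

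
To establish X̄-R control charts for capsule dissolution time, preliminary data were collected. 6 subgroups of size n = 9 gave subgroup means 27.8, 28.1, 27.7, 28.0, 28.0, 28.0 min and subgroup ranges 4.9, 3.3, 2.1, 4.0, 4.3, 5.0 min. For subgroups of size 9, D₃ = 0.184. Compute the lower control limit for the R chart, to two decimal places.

0.72

R̄ = (4.9 + 3.3 + 2.1 + 4.0 + 4.3 + 5.0) / 6 = 23.6000 / 6 = 3.9333
LCL_R = D₃·R̄ = 0.184 × 3.9333 = 0.7237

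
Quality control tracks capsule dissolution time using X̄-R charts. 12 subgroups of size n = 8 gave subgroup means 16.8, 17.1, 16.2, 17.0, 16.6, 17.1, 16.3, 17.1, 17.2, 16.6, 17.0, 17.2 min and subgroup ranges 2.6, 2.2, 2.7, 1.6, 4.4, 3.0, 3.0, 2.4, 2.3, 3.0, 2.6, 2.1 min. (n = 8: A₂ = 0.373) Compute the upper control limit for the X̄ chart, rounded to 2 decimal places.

X̄̄ = (16.8 + 17.1 + 16.2 + 17.0 + 16.6 + 17.1 + 16.3 + 17.1 + 17.2 + 16.6 + 17.0 + 17.2) / 12 = 202.2000 / 12 = 16.8500
R̄ = (2.6 + 2.2 + 2.7 + 1.6 + 4.4 + 3.0 + 3.0 + 2.4 + 2.3 + 3.0 + 2.6 + 2.1) / 12 = 31.9000 / 12 = 2.6583
UCL = X̄̄ + A₂·R̄ = 16.8500 + 0.373 × 2.6583 = 17.8416

17.84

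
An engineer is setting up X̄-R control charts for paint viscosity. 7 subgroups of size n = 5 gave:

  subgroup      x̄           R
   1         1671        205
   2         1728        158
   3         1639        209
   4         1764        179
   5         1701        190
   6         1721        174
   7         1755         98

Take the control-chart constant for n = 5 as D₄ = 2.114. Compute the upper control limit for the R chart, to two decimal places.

366.33

R̄ = (205 + 158 + 209 + 179 + 190 + 174 + 98) / 7 = 1213.0000 / 7 = 173.2857
UCL_R = D₄·R̄ = 2.114 × 173.2857 = 366.3260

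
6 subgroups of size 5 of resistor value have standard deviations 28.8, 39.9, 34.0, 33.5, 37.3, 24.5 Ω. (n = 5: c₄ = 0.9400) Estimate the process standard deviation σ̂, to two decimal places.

s̄ = (28.8 + 39.9 + 34.0 + 33.5 + 37.3 + 24.5) / 6 = 33.0000
σ̂ = s̄ / c₄ = 33.0000 / 0.9400 = 35.1064

35.11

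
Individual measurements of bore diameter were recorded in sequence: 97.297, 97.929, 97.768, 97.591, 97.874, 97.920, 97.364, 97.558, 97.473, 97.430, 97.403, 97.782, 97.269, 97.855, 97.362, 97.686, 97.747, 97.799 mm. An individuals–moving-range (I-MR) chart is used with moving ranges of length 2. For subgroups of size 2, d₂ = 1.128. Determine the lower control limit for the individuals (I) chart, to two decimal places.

96.90

X̄ = (97.297 + 97.929 + 97.768 + 97.591 + 97.874 + 97.920 + 97.364 + 97.558 + 97.473 + 97.430 + 97.403 + 97.782 + 97.269 + 97.855 + 97.362 + 97.686 + 97.747 + 97.799) / 18 = 97.6171
Moving ranges: 0.632, 0.161, 0.177, 0.283, 0.046, 0.556, 0.194, 0.085, 0.043, 0.027, 0.379, 0.513, 0.586, 0.493, 0.324, 0.061, 0.052; M̄R̄ = 4.6120 / 17 = 0.2713
LCL = X̄ − 3·M̄R̄/d₂ = 97.6171 − 3 × 0.2713 / 1.128 = 96.8955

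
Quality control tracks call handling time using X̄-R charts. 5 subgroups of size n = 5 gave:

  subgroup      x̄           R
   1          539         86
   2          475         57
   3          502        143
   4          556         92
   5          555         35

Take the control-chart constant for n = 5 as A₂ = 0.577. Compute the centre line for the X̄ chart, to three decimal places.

525.400

X̄̄ = (539 + 475 + 502 + 556 + 555) / 5 = 2627.0000 / 5 = 525.4000
CL = X̄̄ = 525.4000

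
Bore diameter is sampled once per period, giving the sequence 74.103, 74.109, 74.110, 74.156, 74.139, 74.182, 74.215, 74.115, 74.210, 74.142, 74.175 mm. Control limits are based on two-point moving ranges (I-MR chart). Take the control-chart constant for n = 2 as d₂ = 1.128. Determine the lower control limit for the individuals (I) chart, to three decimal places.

X̄ = (74.103 + 74.109 + 74.110 + 74.156 + 74.139 + 74.182 + 74.215 + 74.115 + 74.210 + 74.142 + 74.175) / 11 = 74.1505
Moving ranges: 0.006, 0.001, 0.046, 0.017, 0.043, 0.033, 0.100, 0.095, 0.068, 0.033; M̄R̄ = 0.4420 / 10 = 0.0442
LCL = X̄ − 3·M̄R̄/d₂ = 74.1505 − 3 × 0.0442 / 1.128 = 74.0330

74.033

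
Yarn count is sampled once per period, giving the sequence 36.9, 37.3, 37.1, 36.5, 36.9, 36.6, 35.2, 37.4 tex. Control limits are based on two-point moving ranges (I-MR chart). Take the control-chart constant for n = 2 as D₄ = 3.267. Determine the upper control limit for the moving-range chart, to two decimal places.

2.57

Moving ranges: 0.4, 0.2, 0.6, 0.4, 0.3, 1.4, 2.2; M̄R̄ = 5.5000 / 7 = 0.7857
UCL_MR = D₄·M̄R̄ = 3.267 × 0.7857 = 2.5669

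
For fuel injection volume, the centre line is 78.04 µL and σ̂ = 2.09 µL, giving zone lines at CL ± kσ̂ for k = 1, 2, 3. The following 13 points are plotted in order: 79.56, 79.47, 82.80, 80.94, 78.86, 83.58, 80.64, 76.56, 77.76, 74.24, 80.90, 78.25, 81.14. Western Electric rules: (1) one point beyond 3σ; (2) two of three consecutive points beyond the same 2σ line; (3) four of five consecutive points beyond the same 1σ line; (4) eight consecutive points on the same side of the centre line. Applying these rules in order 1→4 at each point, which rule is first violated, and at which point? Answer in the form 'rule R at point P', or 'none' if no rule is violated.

Zone of each point (C = within 1σ̂, B = 1σ̂–2σ̂, A = 2σ̂–3σ̂, * = beyond 3σ̂; sign = side of CL): 1:+C, 2:+C, 3:+A, 4:+B, 5:+C, 6:+A, 7:+B, 8:-C, 9:-C, 10:-B, 11:+B, 12:+C, 13:+B
Rule 3 (four of five consecutive points beyond the same 1σ limit) is satisfied at point 7.

rule 3 at point 7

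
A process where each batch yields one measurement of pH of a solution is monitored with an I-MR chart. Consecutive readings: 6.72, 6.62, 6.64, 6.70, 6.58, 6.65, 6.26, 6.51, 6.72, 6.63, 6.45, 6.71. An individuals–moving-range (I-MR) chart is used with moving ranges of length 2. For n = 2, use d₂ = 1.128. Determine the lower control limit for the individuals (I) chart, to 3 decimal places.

X̄ = (6.72 + 6.62 + 6.64 + 6.70 + 6.58 + 6.65 + 6.26 + 6.51 + 6.72 + 6.63 + 6.45 + 6.71) / 12 = 6.5992
Moving ranges: 0.10, 0.02, 0.06, 0.12, 0.07, 0.39, 0.25, 0.21, 0.09, 0.18, 0.26; M̄R̄ = 1.7500 / 11 = 0.1591
LCL = X̄ − 3·M̄R̄/d₂ = 6.5992 − 3 × 0.1591 / 1.128 = 6.1761

6.176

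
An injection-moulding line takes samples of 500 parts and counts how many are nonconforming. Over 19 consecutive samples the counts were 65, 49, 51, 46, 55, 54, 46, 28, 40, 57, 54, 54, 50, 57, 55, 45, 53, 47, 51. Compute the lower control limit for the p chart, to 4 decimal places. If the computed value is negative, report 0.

0.0604

p̄ = Σdᵢ / (k·n) = 957 / (19 × 500) = 0.10074
LCL = p̄ − 3·√(p̄(1−p̄)/n) = 0.10074 − 3 × 0.01346 = 0.06036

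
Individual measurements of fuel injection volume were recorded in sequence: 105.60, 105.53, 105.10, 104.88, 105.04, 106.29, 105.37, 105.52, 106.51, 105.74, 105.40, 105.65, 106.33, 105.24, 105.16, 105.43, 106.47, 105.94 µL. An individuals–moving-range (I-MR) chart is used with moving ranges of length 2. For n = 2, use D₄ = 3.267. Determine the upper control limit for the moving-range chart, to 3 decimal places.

1.776

Moving ranges: 0.07, 0.43, 0.22, 0.16, 1.25, 0.92, 0.15, 0.99, 0.77, 0.34, 0.25, 0.68, 1.09, 0.08, 0.27, 1.04, 0.53; M̄R̄ = 9.2400 / 17 = 0.5435
UCL_MR = D₄·M̄R̄ = 3.267 × 0.5435 = 1.7757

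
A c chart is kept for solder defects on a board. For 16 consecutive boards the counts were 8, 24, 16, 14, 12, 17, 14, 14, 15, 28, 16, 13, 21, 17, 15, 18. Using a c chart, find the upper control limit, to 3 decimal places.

c̄ = (8 + 24 + 16 + 14 + 12 + 17 + 14 + 14 + 15 + 28 + 16 + 13 + 21 + 17 + 15 + 18) / 16 = 262 / 16 = 16.3750
UCL = c̄ + 3√c̄ = 16.3750 + 3 × √16.3750 = 16.3750 + 3 × 4.0466 = 28.5148

28.515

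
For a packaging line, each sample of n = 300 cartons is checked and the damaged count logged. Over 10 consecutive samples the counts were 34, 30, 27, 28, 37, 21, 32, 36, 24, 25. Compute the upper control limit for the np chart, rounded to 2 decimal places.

44.85

p̄ = Σdᵢ / (k·n) = 294 / (10 × 300) = 0.09800
UCL = np̄ + 3·√(np̄(1−p̄)) = 29.4000 + 3 × √(29.4000×0.90200) = 29.4000 + 3 × 5.1496 = 44.8489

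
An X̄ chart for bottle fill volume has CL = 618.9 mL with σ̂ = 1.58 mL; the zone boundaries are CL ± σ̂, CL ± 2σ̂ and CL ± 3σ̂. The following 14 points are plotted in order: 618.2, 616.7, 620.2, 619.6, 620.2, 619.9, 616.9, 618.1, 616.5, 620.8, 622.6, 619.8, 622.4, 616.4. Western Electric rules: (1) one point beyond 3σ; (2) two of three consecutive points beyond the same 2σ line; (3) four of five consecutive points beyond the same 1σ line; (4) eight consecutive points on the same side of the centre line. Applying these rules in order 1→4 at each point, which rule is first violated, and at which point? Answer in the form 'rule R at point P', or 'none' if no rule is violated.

rule 2 at point 13

Zone of each point (C = within 1σ̂, B = 1σ̂–2σ̂, A = 2σ̂–3σ̂, * = beyond 3σ̂; sign = side of CL): 1:-C, 2:-B, 3:+C, 4:+C, 5:+C, 6:+C, 7:-B, 8:-C, 9:-B, 10:+B, 11:+A, 12:+C, 13:+A, 14:-B
Rule 2 (two of three consecutive points beyond the same 2σ limit) is satisfied at point 13.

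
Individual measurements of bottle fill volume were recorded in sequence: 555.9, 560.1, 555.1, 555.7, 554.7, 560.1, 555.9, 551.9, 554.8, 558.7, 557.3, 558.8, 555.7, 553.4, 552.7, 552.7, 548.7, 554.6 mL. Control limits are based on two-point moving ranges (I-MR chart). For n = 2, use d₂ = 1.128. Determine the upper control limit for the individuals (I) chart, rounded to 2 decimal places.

563.22

X̄ = (555.9 + 560.1 + 555.1 + 555.7 + 554.7 + 560.1 + 555.9 + 551.9 + 554.8 + 558.7 + 557.3 + 558.8 + 555.7 + 553.4 + 552.7 + 552.7 + 548.7 + 554.6) / 18 = 555.3778
Moving ranges: 4.2, 5.0, 0.6, 1.0, 5.4, 4.2, 4.0, 2.9, 3.9, 1.4, 1.5, 3.1, 2.3, 0.7, 0.0, 4.0, 5.9; M̄R̄ = 50.1000 / 17 = 2.9471
UCL = X̄ + 3·M̄R̄/d₂ = 555.3778 + 3 × 2.9471 / 1.128 = 563.2157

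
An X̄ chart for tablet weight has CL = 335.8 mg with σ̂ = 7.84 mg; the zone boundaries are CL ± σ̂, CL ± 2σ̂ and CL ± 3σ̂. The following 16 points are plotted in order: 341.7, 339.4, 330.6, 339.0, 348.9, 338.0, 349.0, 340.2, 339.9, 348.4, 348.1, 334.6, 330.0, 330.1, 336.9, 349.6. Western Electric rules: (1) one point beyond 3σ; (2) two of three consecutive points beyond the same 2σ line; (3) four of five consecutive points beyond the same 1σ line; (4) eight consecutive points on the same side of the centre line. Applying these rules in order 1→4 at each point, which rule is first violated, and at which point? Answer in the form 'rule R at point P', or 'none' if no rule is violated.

rule 4 at point 11

Zone of each point (C = within 1σ̂, B = 1σ̂–2σ̂, A = 2σ̂–3σ̂, * = beyond 3σ̂; sign = side of CL): 1:+C, 2:+C, 3:-C, 4:+C, 5:+B, 6:+C, 7:+B, 8:+C, 9:+C, 10:+B, 11:+B, 12:-C, 13:-C, 14:-C, 15:+C, 16:+B
Rule 4 (eight consecutive points on the same side of the centre line) is satisfied at point 11.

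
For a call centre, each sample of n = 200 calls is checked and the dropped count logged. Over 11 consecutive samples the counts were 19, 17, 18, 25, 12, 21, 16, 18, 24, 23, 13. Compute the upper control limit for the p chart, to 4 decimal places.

p̄ = Σdᵢ / (k·n) = 206 / (11 × 200) = 0.09364
UCL = p̄ + 3·√(p̄(1−p̄)/n) = 0.09364 + 3 × √(0.09364×0.90636/200) = 0.09364 + 3 × 0.02060 = 0.15544

0.1554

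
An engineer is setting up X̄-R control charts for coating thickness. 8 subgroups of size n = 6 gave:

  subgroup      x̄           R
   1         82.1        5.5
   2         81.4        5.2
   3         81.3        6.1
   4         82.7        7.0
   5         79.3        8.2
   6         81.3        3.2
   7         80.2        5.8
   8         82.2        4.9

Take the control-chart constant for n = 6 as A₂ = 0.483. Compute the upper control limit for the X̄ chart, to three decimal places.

X̄̄ = (82.1 + 81.4 + 81.3 + 82.7 + 79.3 + 81.3 + 80.2 + 82.2) / 8 = 650.5000 / 8 = 81.3125
R̄ = (5.5 + 5.2 + 6.1 + 7.0 + 8.2 + 3.2 + 5.8 + 4.9) / 8 = 45.9000 / 8 = 5.7375
UCL = X̄̄ + A₂·R̄ = 81.3125 + 0.483 × 5.7375 = 84.0837

84.084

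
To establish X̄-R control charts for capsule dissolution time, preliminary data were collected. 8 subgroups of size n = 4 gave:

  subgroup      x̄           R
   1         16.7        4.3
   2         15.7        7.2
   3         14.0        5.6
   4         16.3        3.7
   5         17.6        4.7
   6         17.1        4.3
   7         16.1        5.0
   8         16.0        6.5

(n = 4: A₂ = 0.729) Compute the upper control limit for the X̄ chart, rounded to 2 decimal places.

19.95

X̄̄ = (16.7 + 15.7 + 14.0 + 16.3 + 17.6 + 17.1 + 16.1 + 16.0) / 8 = 129.5000 / 8 = 16.1875
R̄ = (4.3 + 7.2 + 5.6 + 3.7 + 4.7 + 4.3 + 5.0 + 6.5) / 8 = 41.3000 / 8 = 5.1625
UCL = X̄̄ + A₂·R̄ = 16.1875 + 0.729 × 5.1625 = 19.9510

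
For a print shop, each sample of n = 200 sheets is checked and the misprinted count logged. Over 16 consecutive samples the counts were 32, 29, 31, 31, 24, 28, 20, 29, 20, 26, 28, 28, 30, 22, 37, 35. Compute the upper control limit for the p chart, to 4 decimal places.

p̄ = Σdᵢ / (k·n) = 450 / (16 × 200) = 0.14062
UCL = p̄ + 3·√(p̄(1−p̄)/n) = 0.14062 + 3 × √(0.14062×0.85938/200) = 0.14062 + 3 × 0.02458 = 0.21437

0.2144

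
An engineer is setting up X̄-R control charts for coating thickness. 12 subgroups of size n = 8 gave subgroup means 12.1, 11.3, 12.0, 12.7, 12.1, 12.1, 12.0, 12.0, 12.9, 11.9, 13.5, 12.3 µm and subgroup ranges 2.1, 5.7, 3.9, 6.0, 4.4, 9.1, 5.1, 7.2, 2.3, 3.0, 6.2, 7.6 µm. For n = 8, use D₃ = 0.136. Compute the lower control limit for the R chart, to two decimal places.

0.71

R̄ = (2.1 + 5.7 + 3.9 + 6.0 + 4.4 + 9.1 + 5.1 + 7.2 + 2.3 + 3.0 + 6.2 + 7.6) / 12 = 62.6000 / 12 = 5.2167
LCL_R = D₃·R̄ = 0.136 × 5.2167 = 0.7095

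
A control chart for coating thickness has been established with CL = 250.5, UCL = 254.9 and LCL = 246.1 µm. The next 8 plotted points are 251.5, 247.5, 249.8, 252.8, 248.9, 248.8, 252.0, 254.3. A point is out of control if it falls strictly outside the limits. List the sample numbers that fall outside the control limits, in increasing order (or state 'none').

All 8 points lie within [246.1, 254.9].

none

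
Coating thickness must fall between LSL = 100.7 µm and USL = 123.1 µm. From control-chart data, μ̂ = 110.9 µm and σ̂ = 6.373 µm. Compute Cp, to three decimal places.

Cp = (USL − LSL) / (6σ̂) = (123.1 − 100.7) / (6 × 6.373) = 22.4000 / 38.2380 = 0.5858

0.586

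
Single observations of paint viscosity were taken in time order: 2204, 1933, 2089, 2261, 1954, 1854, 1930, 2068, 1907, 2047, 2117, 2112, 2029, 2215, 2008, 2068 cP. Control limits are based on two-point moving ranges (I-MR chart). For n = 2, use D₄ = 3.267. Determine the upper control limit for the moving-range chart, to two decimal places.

Moving ranges: 271, 156, 172, 307, 100, 76, 138, 161, 140, 70, 5, 83, 186, 207, 60; M̄R̄ = 2132.0000 / 15 = 142.1333
UCL_MR = D₄·M̄R̄ = 3.267 × 142.1333 = 464.3496

464.35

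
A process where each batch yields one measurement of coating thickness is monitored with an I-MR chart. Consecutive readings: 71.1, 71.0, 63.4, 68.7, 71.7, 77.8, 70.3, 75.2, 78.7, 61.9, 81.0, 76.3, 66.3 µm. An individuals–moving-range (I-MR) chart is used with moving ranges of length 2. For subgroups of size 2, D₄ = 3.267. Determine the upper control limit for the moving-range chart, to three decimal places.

24.121

Moving ranges: 0.1, 7.6, 5.3, 3.0, 6.1, 7.5, 4.9, 3.5, 16.8, 19.1, 4.7, 10.0; M̄R̄ = 88.6000 / 12 = 7.3833
UCL_MR = D₄·M̄R̄ = 3.267 × 7.3833 = 24.1213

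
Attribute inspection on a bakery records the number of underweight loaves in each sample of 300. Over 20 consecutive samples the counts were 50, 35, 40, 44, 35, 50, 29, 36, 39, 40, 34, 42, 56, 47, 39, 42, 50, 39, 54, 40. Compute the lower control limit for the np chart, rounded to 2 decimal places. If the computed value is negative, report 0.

p̄ = Σdᵢ / (k·n) = 841 / (20 × 300) = 0.14017
LCL = np̄ − 3·√(np̄(1−p̄)) = 42.0500 − 3 × 6.0130 = 24.0110

24.01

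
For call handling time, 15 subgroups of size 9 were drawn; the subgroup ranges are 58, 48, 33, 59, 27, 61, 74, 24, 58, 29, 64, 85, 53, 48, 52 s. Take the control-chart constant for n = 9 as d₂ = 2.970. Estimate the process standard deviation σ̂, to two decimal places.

R̄ = (58 + 48 + 33 + 59 + 27 + 61 + 74 + 24 + 58 + 29 + 64 + 85 + 53 + 48 + 52) / 15 = 51.5333
σ̂ = R̄ / d₂ = 51.5333 / 2.970 = 17.3513

17.35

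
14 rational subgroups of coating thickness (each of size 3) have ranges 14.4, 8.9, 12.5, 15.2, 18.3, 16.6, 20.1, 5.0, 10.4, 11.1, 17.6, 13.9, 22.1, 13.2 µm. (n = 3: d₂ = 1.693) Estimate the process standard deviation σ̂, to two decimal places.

8.41

R̄ = (14.4 + 8.9 + 12.5 + 15.2 + 18.3 + 16.6 + 20.1 + 5.0 + 10.4 + 11.1 + 17.6 + 13.9 + 22.1 + 13.2) / 14 = 14.2357
σ̂ = R̄ / d₂ = 14.2357 / 1.693 = 8.4086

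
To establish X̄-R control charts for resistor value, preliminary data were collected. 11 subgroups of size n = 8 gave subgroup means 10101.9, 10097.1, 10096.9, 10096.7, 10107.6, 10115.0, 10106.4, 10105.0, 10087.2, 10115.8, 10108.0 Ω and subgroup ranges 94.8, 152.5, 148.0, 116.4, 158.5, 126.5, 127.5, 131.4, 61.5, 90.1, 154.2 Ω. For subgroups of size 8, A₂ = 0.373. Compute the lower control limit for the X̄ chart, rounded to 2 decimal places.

10057.25

X̄̄ = (10101.9 + 10097.1 + 10096.9 + 10096.7 + 10107.6 + 10115.0 + 10106.4 + 10105.0 + 10087.2 + 10115.8 + 10108.0) / 11 = 111137.6000 / 11 = 10103.4182
R̄ = (94.8 + 152.5 + 148.0 + 116.4 + 158.5 + 126.5 + 127.5 + 131.4 + 61.5 + 90.1 + 154.2) / 11 = 1361.4000 / 11 = 123.7636
LCL = X̄̄ − A₂·R̄ = 10103.4182 − 0.373 × 123.7636 = 10057.2543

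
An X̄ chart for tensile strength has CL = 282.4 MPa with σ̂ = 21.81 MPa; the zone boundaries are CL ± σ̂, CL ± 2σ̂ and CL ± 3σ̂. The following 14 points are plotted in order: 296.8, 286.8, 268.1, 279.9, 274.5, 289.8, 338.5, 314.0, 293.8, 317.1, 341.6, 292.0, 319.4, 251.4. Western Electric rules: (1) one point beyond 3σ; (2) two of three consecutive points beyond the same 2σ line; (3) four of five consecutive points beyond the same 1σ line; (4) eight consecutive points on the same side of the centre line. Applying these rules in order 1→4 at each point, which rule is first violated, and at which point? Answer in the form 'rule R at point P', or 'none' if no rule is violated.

Zone of each point (C = within 1σ̂, B = 1σ̂–2σ̂, A = 2σ̂–3σ̂, * = beyond 3σ̂; sign = side of CL): 1:+C, 2:+C, 3:-C, 4:-C, 5:-C, 6:+C, 7:+A, 8:+B, 9:+C, 10:+B, 11:+A, 12:+C, 13:+B, 14:-B
Rule 3 (four of five consecutive points beyond the same 1σ limit) is satisfied at point 11.

rule 3 at point 11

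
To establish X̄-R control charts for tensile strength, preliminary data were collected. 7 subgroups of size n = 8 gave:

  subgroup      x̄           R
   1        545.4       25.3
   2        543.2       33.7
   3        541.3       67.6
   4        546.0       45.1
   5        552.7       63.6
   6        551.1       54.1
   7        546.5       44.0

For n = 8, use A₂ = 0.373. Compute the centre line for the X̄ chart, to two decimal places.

546.60

X̄̄ = (545.4 + 543.2 + 541.3 + 546.0 + 552.7 + 551.1 + 546.5) / 7 = 3826.2000 / 7 = 546.6000
CL = X̄̄ = 546.6000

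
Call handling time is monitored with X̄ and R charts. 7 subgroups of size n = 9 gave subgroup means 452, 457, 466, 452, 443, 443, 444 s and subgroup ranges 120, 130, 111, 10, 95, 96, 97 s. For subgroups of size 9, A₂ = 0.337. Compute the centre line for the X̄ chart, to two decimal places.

X̄̄ = (452 + 457 + 466 + 452 + 443 + 443 + 444) / 7 = 3157.0000 / 7 = 451.0000
CL = X̄̄ = 451.0000

451.00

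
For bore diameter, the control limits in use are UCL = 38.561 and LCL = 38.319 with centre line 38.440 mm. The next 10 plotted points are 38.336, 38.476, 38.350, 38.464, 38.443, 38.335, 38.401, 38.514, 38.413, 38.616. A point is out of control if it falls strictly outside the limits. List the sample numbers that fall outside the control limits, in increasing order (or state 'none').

10

Compare each point to [38.319, 38.561]: sample 10 = 38.616 > UCL.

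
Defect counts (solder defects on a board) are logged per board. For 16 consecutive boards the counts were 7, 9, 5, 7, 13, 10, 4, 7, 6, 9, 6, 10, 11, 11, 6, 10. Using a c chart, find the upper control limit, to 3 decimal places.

16.772

c̄ = (7 + 9 + 5 + 7 + 13 + 10 + 4 + 7 + 6 + 9 + 6 + 10 + 11 + 11 + 6 + 10) / 16 = 131 / 16 = 8.1875
UCL = c̄ + 3√c̄ = 8.1875 + 3 × √8.1875 = 8.1875 + 3 × 2.8614 = 16.7716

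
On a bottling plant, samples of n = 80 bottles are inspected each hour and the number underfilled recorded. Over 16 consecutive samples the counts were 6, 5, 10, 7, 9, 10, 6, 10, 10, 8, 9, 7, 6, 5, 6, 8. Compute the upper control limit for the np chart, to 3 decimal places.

p̄ = Σdᵢ / (k·n) = 122 / (16 × 80) = 0.09531
UCL = np̄ + 3·√(np̄(1−p̄)) = 7.6250 + 3 × √(7.6250×0.90469) = 7.6250 + 3 × 2.6265 = 15.5044

15.504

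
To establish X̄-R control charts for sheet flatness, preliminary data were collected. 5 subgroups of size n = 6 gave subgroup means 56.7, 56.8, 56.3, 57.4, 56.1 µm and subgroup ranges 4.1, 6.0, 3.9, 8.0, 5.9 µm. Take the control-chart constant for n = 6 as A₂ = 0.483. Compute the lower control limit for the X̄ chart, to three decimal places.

X̄̄ = (56.7 + 56.8 + 56.3 + 57.4 + 56.1) / 5 = 283.3000 / 5 = 56.6600
R̄ = (4.1 + 6.0 + 3.9 + 8.0 + 5.9) / 5 = 27.9000 / 5 = 5.5800
LCL = X̄̄ − A₂·R̄ = 56.6600 − 0.483 × 5.5800 = 53.9649

53.965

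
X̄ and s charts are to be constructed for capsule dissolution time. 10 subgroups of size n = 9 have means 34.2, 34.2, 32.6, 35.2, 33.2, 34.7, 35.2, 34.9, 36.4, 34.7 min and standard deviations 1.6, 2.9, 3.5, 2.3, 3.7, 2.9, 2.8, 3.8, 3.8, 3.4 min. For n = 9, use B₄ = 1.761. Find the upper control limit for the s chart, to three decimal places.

s̄ = (1.6 + 2.9 + 3.5 + 2.3 + 3.7 + 2.9 + 2.8 + 3.8 + 3.8 + 3.4) / 10 = 3.0700
UCL_s = B₄·s̄ = 1.761 × 3.0700 = 5.4063

5.406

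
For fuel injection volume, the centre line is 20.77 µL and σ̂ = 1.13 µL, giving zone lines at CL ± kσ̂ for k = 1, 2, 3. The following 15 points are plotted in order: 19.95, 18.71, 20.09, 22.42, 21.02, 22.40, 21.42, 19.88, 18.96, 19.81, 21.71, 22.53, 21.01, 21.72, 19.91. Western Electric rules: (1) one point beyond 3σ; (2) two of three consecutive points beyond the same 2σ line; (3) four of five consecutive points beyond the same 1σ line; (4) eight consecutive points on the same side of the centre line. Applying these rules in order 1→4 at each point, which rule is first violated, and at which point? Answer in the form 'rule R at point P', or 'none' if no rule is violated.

none

Zone of each point (C = within 1σ̂, B = 1σ̂–2σ̂, A = 2σ̂–3σ̂, * = beyond 3σ̂; sign = side of CL): 1:-C, 2:-B, 3:-C, 4:+B, 5:+C, 6:+B, 7:+C, 8:-C, 9:-B, 10:-C, 11:+C, 12:+B, 13:+C, 14:+C, 15:-C
No rule fires across all 15 points.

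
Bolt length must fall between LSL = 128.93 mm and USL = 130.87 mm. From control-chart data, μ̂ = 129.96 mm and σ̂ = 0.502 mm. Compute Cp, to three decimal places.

0.644

Cp = (USL − LSL) / (6σ̂) = (130.87 − 128.93) / (6 × 0.502) = 1.9400 / 3.0120 = 0.6441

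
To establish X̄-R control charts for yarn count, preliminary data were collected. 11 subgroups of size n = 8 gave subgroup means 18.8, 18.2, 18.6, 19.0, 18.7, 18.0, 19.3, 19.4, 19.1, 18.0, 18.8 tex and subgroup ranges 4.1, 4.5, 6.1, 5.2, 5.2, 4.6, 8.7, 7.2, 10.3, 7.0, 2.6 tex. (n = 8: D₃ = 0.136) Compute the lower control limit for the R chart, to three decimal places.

0.810

R̄ = (4.1 + 4.5 + 6.1 + 5.2 + 5.2 + 4.6 + 8.7 + 7.2 + 10.3 + 7.0 + 2.6) / 11 = 65.5000 / 11 = 5.9545
LCL_R = D₃·R̄ = 0.136 × 5.9545 = 0.8098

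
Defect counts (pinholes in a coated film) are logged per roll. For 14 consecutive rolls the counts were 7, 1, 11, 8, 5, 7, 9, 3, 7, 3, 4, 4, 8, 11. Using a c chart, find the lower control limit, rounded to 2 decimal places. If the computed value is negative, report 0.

0.00

c̄ = (7 + 1 + 11 + 8 + 5 + 7 + 9 + 3 + 7 + 3 + 4 + 4 + 8 + 11) / 14 = 88 / 14 = 6.2857
LCL = c̄ − 3√c̄ = 6.2857 − 3 × 2.5071 = -1.2357 → 0 (cannot be negative)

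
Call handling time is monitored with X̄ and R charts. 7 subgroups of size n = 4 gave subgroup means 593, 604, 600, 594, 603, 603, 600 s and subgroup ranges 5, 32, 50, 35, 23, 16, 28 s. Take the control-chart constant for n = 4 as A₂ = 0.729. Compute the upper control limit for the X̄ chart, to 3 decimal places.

619.254

X̄̄ = (593 + 604 + 600 + 594 + 603 + 603 + 600) / 7 = 4197.0000 / 7 = 599.5714
R̄ = (5 + 32 + 50 + 35 + 23 + 16 + 28) / 7 = 189.0000 / 7 = 27.0000
UCL = X̄̄ + A₂·R̄ = 599.5714 + 0.729 × 27.0000 = 619.2544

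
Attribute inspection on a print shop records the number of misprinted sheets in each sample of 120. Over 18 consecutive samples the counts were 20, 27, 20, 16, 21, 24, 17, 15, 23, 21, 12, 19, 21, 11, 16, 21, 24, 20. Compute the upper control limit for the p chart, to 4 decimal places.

p̄ = Σdᵢ / (k·n) = 348 / (18 × 120) = 0.16111
UCL = p̄ + 3·√(p̄(1−p̄)/n) = 0.16111 + 3 × √(0.16111×0.83889/120) = 0.16111 + 3 × 0.03356 = 0.26179

0.2618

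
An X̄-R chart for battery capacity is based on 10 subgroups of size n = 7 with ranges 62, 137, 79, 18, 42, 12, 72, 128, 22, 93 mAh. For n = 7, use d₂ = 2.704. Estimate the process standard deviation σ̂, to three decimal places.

24.593

R̄ = (62 + 137 + 79 + 18 + 42 + 12 + 72 + 128 + 22 + 93) / 10 = 66.5000
σ̂ = R̄ / d₂ = 66.5000 / 2.704 = 24.5932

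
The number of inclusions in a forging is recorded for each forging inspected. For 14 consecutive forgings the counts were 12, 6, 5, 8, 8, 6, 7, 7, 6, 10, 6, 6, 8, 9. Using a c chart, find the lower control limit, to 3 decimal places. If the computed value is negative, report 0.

c̄ = (12 + 6 + 5 + 8 + 8 + 6 + 7 + 7 + 6 + 10 + 6 + 6 + 8 + 9) / 14 = 104 / 14 = 7.4286
LCL = c̄ − 3√c̄ = 7.4286 − 3 × 2.7255 = -0.7481 → 0 (cannot be negative)

0.000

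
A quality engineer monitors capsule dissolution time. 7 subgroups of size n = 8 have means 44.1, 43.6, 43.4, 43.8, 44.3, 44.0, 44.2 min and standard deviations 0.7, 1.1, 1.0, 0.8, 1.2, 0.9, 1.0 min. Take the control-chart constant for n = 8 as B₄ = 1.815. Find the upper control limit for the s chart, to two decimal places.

1.74

s̄ = (0.7 + 1.1 + 1.0 + 0.8 + 1.2 + 0.9 + 1.0) / 7 = 0.9571
UCL_s = B₄·s̄ = 1.815 × 0.9571 = 1.7372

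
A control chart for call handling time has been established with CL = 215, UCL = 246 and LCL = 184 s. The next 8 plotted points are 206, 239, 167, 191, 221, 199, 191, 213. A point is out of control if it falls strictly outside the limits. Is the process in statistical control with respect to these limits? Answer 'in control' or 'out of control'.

Compare each point to [184, 246]: sample 3 = 167 < LCL.

out of control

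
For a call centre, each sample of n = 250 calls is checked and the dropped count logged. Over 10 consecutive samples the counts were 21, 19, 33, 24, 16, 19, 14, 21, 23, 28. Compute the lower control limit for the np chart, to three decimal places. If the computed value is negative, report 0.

p̄ = Σdᵢ / (k·n) = 218 / (10 × 250) = 0.08720
LCL = np̄ − 3·√(np̄(1−p̄)) = 21.8000 − 3 × 4.4608 = 8.4175

8.417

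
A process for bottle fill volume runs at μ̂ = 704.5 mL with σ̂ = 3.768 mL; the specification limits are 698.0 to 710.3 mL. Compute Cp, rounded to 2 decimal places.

0.54

Cp = (USL − LSL) / (6σ̂) = (710.3 − 698.0) / (6 × 3.768) = 12.3000 / 22.6080 = 0.5441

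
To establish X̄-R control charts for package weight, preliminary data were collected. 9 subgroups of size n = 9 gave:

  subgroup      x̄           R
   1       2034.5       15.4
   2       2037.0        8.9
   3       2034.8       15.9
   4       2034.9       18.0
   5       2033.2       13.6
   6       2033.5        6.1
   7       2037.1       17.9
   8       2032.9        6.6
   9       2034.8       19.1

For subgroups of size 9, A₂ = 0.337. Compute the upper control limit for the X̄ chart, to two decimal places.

X̄̄ = (2034.5 + 2037.0 + 2034.8 + 2034.9 + 2033.2 + 2033.5 + 2037.1 + 2032.9 + 2034.8) / 9 = 18312.7000 / 9 = 2034.7444
R̄ = (15.4 + 8.9 + 15.9 + 18.0 + 13.6 + 6.1 + 17.9 + 6.6 + 19.1) / 9 = 121.5000 / 9 = 13.5000
UCL = X̄̄ + A₂·R̄ = 2034.7444 + 0.337 × 13.5000 = 2039.2939

2039.29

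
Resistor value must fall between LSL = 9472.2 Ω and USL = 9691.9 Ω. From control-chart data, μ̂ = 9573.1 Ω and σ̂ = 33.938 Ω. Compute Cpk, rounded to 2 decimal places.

0.99

Cpu = (USL − μ̂) / (3σ̂) = (9691.9 − 9573.1) / (3 × 33.938) = 1.1668; Cpl = (μ̂ − LSL) / (3σ̂) = (9573.1 − 9472.2) / (3 × 33.938) = 0.9910; Cpk = min(Cpu, Cpl) = 0.9910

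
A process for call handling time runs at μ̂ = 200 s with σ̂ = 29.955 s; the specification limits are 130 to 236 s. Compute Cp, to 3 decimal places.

Cp = (USL − LSL) / (6σ̂) = (236 − 130) / (6 × 29.955) = 106.0000 / 179.7300 = 0.5898

0.590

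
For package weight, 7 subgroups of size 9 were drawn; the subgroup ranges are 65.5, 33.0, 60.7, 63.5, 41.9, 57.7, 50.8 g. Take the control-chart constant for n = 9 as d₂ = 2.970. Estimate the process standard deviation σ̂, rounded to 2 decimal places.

17.95

R̄ = (65.5 + 33.0 + 60.7 + 63.5 + 41.9 + 57.7 + 50.8) / 7 = 53.3000
σ̂ = R̄ / d₂ = 53.3000 / 2.970 = 17.9461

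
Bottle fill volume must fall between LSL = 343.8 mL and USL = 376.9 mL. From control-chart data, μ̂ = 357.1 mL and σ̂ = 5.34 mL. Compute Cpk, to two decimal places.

Cpu = (USL − μ̂) / (3σ̂) = (376.9 − 357.1) / (3 × 5.34) = 1.2360; Cpl = (μ̂ − LSL) / (3σ̂) = (357.1 − 343.8) / (3 × 5.34) = 0.8302; Cpk = min(Cpu, Cpl) = 0.8302

0.83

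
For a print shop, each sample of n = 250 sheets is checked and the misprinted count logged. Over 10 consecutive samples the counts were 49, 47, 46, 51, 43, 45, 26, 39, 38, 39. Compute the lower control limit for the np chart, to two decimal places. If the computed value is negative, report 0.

24.52

p̄ = Σdᵢ / (k·n) = 423 / (10 × 250) = 0.16920
LCL = np̄ − 3·√(np̄(1−p̄)) = 42.3000 − 3 × 5.9281 = 24.5156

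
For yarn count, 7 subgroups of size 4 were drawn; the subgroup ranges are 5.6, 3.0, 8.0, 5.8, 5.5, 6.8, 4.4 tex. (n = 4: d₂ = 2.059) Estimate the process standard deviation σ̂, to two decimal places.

R̄ = (5.6 + 3.0 + 8.0 + 5.8 + 5.5 + 6.8 + 4.4) / 7 = 5.5857
σ̂ = R̄ / d₂ = 5.5857 / 2.059 = 2.7128

2.71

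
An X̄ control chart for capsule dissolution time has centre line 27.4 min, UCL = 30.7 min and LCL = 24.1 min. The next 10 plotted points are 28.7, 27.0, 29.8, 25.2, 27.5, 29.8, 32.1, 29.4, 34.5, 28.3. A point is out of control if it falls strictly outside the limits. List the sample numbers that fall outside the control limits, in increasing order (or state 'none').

7, 9

Compare each point to [24.1, 30.7]: sample 7 = 32.1 > UCL; sample 9 = 34.5 > UCL.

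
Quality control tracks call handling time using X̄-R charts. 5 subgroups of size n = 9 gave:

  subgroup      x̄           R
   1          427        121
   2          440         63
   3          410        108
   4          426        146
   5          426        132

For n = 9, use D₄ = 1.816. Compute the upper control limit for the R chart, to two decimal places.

207.02

R̄ = (121 + 63 + 108 + 146 + 132) / 5 = 570.0000 / 5 = 114.0000
UCL_R = D₄·R̄ = 1.816 × 114.0000 = 207.0240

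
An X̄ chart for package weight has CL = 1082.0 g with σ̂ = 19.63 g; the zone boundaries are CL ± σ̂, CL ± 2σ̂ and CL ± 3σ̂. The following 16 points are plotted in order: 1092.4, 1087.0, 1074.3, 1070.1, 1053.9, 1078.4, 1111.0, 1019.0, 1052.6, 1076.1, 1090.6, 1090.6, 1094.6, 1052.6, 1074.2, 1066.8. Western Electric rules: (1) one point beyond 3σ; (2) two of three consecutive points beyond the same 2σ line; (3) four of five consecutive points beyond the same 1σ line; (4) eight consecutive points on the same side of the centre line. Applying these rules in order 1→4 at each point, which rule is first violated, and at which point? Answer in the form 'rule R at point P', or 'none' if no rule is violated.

rule 1 at point 8

Zone of each point (C = within 1σ̂, B = 1σ̂–2σ̂, A = 2σ̂–3σ̂, * = beyond 3σ̂; sign = side of CL): 1:+C, 2:+C, 3:-C, 4:-C, 5:-B, 6:-C, 7:+B, 8:-*, 9:-B, 10:-C, 11:+C, 12:+C, 13:+C, 14:-B, 15:-C, 16:-C
Rule 1 (one point beyond the 3σ limits) is satisfied at point 8.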